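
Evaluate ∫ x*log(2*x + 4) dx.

Use integration by parts with u = log(2*x + 4), dv = x dx.
Then du = 2/(2*x + 4) dx and v = x**2/2.

x**2*log(2*x + 4)/2 - x**2/4 + x - 2*log(x + 2) + C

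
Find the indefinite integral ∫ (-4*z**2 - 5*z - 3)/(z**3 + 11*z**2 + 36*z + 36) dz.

-9*log(z + 2)/4 + 8*log(z + 3) - 39*log(z + 6)/4 + C

Factor the denominator: (z + 2)*(z + 3)*(z + 6).
Partial-fraction decomposition: -39/(4*(z + 6)) + 8/(z + 3) - 9/(4*(z + 2)).
Integrate each term: A/(z−a) contributes A·log|z−a|.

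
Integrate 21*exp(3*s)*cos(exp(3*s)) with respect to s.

Let u = exp(3*s), so du = (3*exp(3*s)) ds.
Rewriting, the integral becomes 7·∫ cos(u) du = 7·sin(u).
Substituting back, u = exp(3*s).

7*sin(exp(3*s)) + C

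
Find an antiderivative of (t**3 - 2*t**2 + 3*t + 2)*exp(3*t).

(3*t**3 - 9*t**2 + 15*t + 1)*exp(3*t)/9 + C

Use integration by parts with u = t**3 - 2*t**2 + 3*t + 2, dv = exp(3*t) dt, so v = exp(3*t)/3.
Apply parts 3 times (tabular method): alternate signs, differentiate u down to 0, integrate dv up.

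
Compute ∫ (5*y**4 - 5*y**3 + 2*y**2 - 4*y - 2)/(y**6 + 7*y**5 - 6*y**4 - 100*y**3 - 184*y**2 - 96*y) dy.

Factor the denominator: y*(y - 4)*(y + 1)*(y + 2)**2*(y + 6).
Partial-fraction decomposition: -3827/(2400*(y + 6)) + 253/(288*(y + 2)) - 67/(24*(y + 2)**2) + 14/(25*(y + 1)) + 487/(3600*(y - 4)) + 1/(48*y).
Integrate each term; A/(y−a) gives A·log|y−a|; A/(y−a)² gives −A/(y−a).

log(y)/48 + 487*log(y - 4)/3600 + 14*log(y + 1)/25 + 253*log(y + 2)/288 - 3827*log(y + 6)/2400 + 67/(24*y + 48) + C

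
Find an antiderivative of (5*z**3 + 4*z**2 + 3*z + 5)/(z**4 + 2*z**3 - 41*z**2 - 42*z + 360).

Factor the denominator: (z - 5)*(z - 3)*(z + 4)*(z + 6).
Partial-fraction decomposition: 949/(198*(z + 6)) - 263/(126*(z + 4)) - 185/(126*(z - 3)) + 745/(198*(z - 5)).
Integrate each term: A/(z−a) contributes A·log|z−a|.

745*log(z - 5)/198 - 185*log(z - 3)/126 - 263*log(z + 4)/126 + 949*log(z + 6)/198 + C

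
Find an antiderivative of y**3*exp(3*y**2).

(3*y**2 - 1)*exp(3*y**2)/18 + C

Let u = y², du = 2y dy; rewrite as (1/2)∫ u^1·exp(3u) du.
Now integrate by parts 1 time.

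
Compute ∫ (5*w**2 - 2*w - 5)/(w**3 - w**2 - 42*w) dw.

5*log(w)/42 + 226*log(w - 7)/91 + 187*log(w + 6)/78 + C

Factor the denominator: w*(w - 7)*(w + 6).
Partial-fraction decomposition: 187/(78*(w + 6)) + 226/(91*(w - 7)) + 5/(42*w).
Integrate each term: A/(w−a) contributes A·log|w−a|.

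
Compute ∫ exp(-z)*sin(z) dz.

-exp(-z)*sin(z)/2 - exp(-z)*cos(z)/2 + C

Let I denote the integral. Integrate by parts with u = sin(z), dv = exp(-z) dz, so v = -exp(-z): I = -exp(-z)*sin(z) + ∫ exp(-z)*cos(z) dz.
Apply parts again with u = cos(z), dv = exp(-z) dz: ∫ exp(-z)*cos(z) dz = -exp(-z)*cos(z) − I. Substituting back brings back I: I = -exp(-z)*sin(z) - exp(-z)*cos(z) − I.
Solving for I: (1 + 1)·I equals the remaining terms, so I = (1/2)·(-exp(-z)*sin(z) - exp(-z)*cos(z)).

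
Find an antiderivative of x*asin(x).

x**2*asin(x)/2 + x*sqrt(-x**2 + 1)/4 - asin(x)/4 + C

Use integration by parts with u = arcsin(x), dv = x dx.
Then du = 1/sqrt(-x**2 + 1) dx.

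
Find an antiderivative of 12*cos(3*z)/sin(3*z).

Let u = sin(3*z), so du = (3*cos(3*z)) dz.
Rewriting, the integral becomes 4·∫ 1/u du = 4·log(u).
Substituting back, u = sin(3*z).

4*log(sin(3*z)) + C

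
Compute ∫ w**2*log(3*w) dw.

w**3*(log(w) + log(3))/3 - w**3/9 + C

Use integration by parts with u = log(3*w), dv = w**2 dw.
Then du = 1/w dw and v = w**3/3.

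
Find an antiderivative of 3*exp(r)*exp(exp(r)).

Let u = exp(r), so du = (exp(r)) dr.
Rewriting, the integral becomes 3·∫ e^u du = 3·e^u.
Substituting back, u = exp(r).

3*exp(exp(r)) + C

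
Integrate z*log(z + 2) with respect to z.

z**2*log(z + 2)/2 - z**2/4 + z - 2*log(z + 2) + C

Use integration by parts with u = log(z + 2), dv = z dz.
Then du = 1/(z + 2) dz and v = z**2/2.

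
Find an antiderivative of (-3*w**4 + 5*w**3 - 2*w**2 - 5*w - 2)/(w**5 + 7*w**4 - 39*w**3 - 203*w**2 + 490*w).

-log(w)/245 - 1327*log(w - 5)/2160 + 14*log(w - 2)/243 - 464693*log(w + 7)/190512 - 8983/(756*w + 5292) + C

Factor the denominator: w*(w - 5)*(w - 2)*(w + 7)**2.
Partial-fraction decomposition: -464693/(190512*(w + 7)) + 8983/(756*(w + 7)**2) + 14/(243*(w - 2)) - 1327/(2160*(w - 5)) - 1/(245*w).
Integrate each term; A/(w−a) gives A·log|w−a|; A/(w−a)² gives −A/(w−a).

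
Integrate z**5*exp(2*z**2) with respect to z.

Let u = z², du = 2z dz; rewrite as (1/2)∫ u^2·exp(2u) du.
Now integrate by parts 2 times.

(2*z**4 - 2*z**2 + 1)*exp(2*z**2)/8 + C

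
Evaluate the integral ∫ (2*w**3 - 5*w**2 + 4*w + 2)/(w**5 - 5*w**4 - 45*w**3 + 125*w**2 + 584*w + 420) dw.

Factor the denominator: (w - 7)*(w - 6)*(w + 1)*(w + 2)*(w + 5).
Partial-fraction decomposition: -131/(528*(w + 5)) + 7/(36*(w + 2)) - 9/(224*(w + 1)) - 139/(308*(w - 6)) + 157/(288*(w - 7)).
Integrate each term: A/(w−a) contributes A·log|w−a|.

157*log(w - 7)/288 - 139*log(w - 6)/308 - 9*log(w + 1)/224 + 7*log(w + 2)/36 - 131*log(w + 5)/528 + C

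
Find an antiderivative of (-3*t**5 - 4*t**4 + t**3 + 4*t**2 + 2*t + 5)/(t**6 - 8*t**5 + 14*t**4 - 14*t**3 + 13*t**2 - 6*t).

-5*log(t)/6 - 5627*log(t - 6)/1110 + 27*log(t - 1)/10 + 15*log(t**2 + 1)/148 + 8*atan(t)/37 + 1/(2*t - 2) + C

Factor the denominator: t*(t - 6)*(t - 1)**2*(t**2 + 1).
Partial-fraction decomposition: (15*t + 16)/(74*(t**2 + 1)) + 27/(10*(t - 1)) - 1/(2*(t - 1)**2) - 5627/(1110*(t - 6)) - 5/(6*t).
Integrate each term; A/(t−a) gives A·log|t−a|; the (Bt+D)/(t²+p²) term gives a log and an atan.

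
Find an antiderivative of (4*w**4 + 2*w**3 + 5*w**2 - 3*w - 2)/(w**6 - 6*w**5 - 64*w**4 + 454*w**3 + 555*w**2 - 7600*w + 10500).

1444*log(w - 6)/143 - 107351*log(w - 5)/10800 - 23*log(w - 2)/567 + 597*log(w + 5)/3850 - 4591*log(w + 7)/16848 + 1429/(180*w - 900) + C

Factor the denominator: (w - 6)*(w - 5)**2*(w - 2)*(w + 5)*(w + 7).
Partial-fraction decomposition: -4591/(16848*(w + 7)) + 597/(3850*(w + 5)) - 23/(567*(w - 2)) - 107351/(10800*(w - 5)) - 1429/(180*(w - 5)**2) + 1444/(143*(w - 6)).
Integrate each term; A/(w−a) gives A·log|w−a|; A/(w−a)² gives −A/(w−a).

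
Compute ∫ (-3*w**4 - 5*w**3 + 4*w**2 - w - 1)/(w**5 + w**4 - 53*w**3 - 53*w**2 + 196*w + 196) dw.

-97*log(w - 7)/56 + 5*log(w - 2)/36 + log(w + 1)/24 - log(w + 2)/20 - 881*log(w + 7)/630 + C

Factor the denominator: (w - 7)*(w - 2)*(w + 1)*(w + 2)*(w + 7).
Partial-fraction decomposition: -881/(630*(w + 7)) - 1/(20*(w + 2)) + 1/(24*(w + 1)) + 5/(36*(w - 2)) - 97/(56*(w - 7)).
Integrate each term: A/(w−a) contributes A·log|w−a|.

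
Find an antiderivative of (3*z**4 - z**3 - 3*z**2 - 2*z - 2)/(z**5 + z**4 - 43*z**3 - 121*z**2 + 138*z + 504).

6697*log(z - 7)/5500 - 11*log(z - 2)/375 - 5079*log(z + 3)/500 + 395*log(z + 4)/33 - 247/(50*z + 150) + C

Factor the denominator: (z - 7)*(z - 2)*(z + 3)**2*(z + 4).
Partial-fraction decomposition: 395/(33*(z + 4)) - 5079/(500*(z + 3)) + 247/(50*(z + 3)**2) - 11/(375*(z - 2)) + 6697/(5500*(z - 7)).
Integrate each term; A/(z−a) gives A·log|z−a|; A/(z−a)² gives −A/(z−a).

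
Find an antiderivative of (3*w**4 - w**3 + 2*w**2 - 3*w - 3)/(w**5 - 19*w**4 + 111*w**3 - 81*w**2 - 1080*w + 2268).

3467*log(w - 7)/20 - 13720*log(w - 6)/81 - 37*log(w - 3)/36 + 49*log(w + 3)/810 + 1241/(9*w - 54) + C

Factor the denominator: (w - 7)*(w - 6)**2*(w - 3)*(w + 3).
Partial-fraction decomposition: 49/(810*(w + 3)) - 37/(36*(w - 3)) - 13720/(81*(w - 6)) - 1241/(9*(w - 6)**2) + 3467/(20*(w - 7)).
Integrate each term; A/(w−a) gives A·log|w−a|; A/(w−a)² gives −A/(w−a).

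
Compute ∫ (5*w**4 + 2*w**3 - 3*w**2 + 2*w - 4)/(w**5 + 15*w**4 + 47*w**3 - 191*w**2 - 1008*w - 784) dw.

Factor the denominator: (w - 4)*(w + 1)*(w + 4)*(w + 7)**2.
Partial-fraction decomposition: -23/(66*(w + 7)) - 169/(3*(w + 7)**2) + 91/(18*(w + 4)) + 1/(90*(w + 1)) + 31/(110*(w - 4)).
Integrate each term; A/(w−a) gives A·log|w−a|; A/(w−a)² gives −A/(w−a).

31*log(w - 4)/110 + log(w + 1)/90 + 91*log(w + 4)/18 - 23*log(w + 7)/66 + 169/(3*w + 21) + C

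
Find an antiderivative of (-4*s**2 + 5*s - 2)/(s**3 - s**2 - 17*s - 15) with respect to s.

Factor the denominator: (s - 5)*(s + 1)*(s + 3).
Partial-fraction decomposition: -53/(16*(s + 3)) + 11/(12*(s + 1)) - 77/(48*(s - 5)).
Integrate each term: A/(s−a) contributes A·log|s−a|.

-77*log(s - 5)/48 + 11*log(s + 1)/12 - 53*log(s + 3)/16 + C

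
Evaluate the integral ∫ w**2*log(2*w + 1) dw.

w**3*log(2*w + 1)/3 - w**3/9 + w**2/12 - w/12 + log(2*w + 1)/24 + C

Use integration by parts with u = log(2*w + 1), dv = w**2 dw.
Then du = 2/(2*w + 1) dw and v = w**3/3.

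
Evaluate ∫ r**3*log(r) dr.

r**4*log(r)/4 - r**4/16 + C

Use integration by parts with u = log(r), dv = r**3 dr.
Then du = 1/r dr and v = r**4/4.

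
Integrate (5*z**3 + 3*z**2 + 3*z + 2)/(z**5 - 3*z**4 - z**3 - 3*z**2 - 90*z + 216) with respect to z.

191*log(z - 4)/175 - 6*log(z - 2)/13 - 23*log(z + 3)/126 - 2617*log(z**2 + 9)/11700 + 1969*atan(z/3)/5850 + C

Factor the denominator: (z - 4)*(z - 2)*(z + 3)*(z**2 + 9).
Partial-fraction decomposition: -(2617*z - 5907)/(5850*(z**2 + 9)) - 23/(126*(z + 3)) - 6/(13*(z - 2)) + 191/(175*(z - 4)).
Integrate each term; A/(z−a) gives A·log|z−a|; the (Bz+D)/(z²+p²) term gives a log and an atan.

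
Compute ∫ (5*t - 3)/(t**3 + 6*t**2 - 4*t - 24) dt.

Factor the denominator: (t - 2)*(t + 2)*(t + 6).
Partial-fraction decomposition: -33/(32*(t + 6)) + 13/(16*(t + 2)) + 7/(32*(t - 2)).
Integrate each term: A/(t−a) contributes A·log|t−a|.

7*log(t - 2)/32 + 13*log(t + 2)/16 - 33*log(t + 6)/32 + C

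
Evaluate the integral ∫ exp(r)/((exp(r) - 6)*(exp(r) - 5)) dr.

Let u = e^r, du = e^r dr.
The integral becomes ∫ du/((u-6)(u-5)); decompose into partial fractions.

log(exp(r) - 6) - log(exp(r) - 5) + C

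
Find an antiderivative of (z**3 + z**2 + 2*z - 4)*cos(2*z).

z**3*sin(2*z)/2 + z**2*sin(2*z)/2 + 3*z**2*cos(2*z)/4 + z*sin(2*z)/4 + z*cos(2*z)/2 - 9*sin(2*z)/4 + cos(2*z)/8 + C

Use integration by parts with u = z**3 + z**2 + 2*z - 4, dv = cos(2*z) dz, so v = sin(2*z)/2.
Apply parts 3 times (tabular method): alternate signs, differentiate u down to 0, integrate dv up.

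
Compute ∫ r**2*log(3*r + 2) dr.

r**3*log(3*r + 2)/3 - r**3/9 + r**2/9 - 4*r/27 + 8*log(3*r + 2)/81 + C

Use integration by parts with u = log(3*r + 2), dv = r**2 dr.
Then du = 3/(3*r + 2) dr and v = r**3/3.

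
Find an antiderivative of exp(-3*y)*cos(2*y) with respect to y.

Let I denote the integral. Integrate by parts with u = cos(2*y), dv = exp(-3*y) dy, so v = -exp(-3*y)/3: I = -exp(-3*y)*cos(2*y)/3 − (2/3)·∫ exp(-3*y)*sin(2*y) dy.
Apply parts again with u = sin(2*y), dv = exp(-3*y) dy: ∫ exp(-3*y)*sin(2*y) dy = -exp(-3*y)*sin(2*y)/3 + (2/3)·I. Substituting back brings back I: I = 2*exp(-3*y)*sin(2*y)/9 - exp(-3*y)*cos(2*y)/3 − (4/9)·I.
Solving for I: (1 + 4/9)·I equals the remaining terms, so I = (9/13)·(2*exp(-3*y)*sin(2*y)/9 - exp(-3*y)*cos(2*y)/3).

2*exp(-3*y)*sin(2*y)/13 - 3*exp(-3*y)*cos(2*y)/13 + C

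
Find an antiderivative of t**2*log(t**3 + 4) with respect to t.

t**3*log(t**3 + 4)/3 - t**3/3 + 4*log(t**3 + 4)/3 + C

Let u = t**3 + 4, so du = (3*t**2) dt.
The integral becomes (1/3)·∫ log(u) du; integrate by parts with u′=log(u), dv′=du.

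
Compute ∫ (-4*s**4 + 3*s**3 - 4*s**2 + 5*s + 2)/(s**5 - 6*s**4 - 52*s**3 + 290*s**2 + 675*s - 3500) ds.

-4367*log(s - 7)/432 + 1099*log(s - 5)/100 - 874*log(s - 4)/243 - 124853*log(s + 5)/97200 - 1499/(540*s + 2700) + C

Factor the denominator: (s - 7)*(s - 5)*(s - 4)*(s + 5)**2.
Partial-fraction decomposition: -124853/(97200*(s + 5)) + 1499/(540*(s + 5)**2) - 874/(243*(s - 4)) + 1099/(100*(s - 5)) - 4367/(432*(s - 7)).
Integrate each term; A/(s−a) gives A·log|s−a|; A/(s−a)² gives −A/(s−a).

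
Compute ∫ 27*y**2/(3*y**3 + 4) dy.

Let u = 3*y**3 + 4, so du = (9*y**2) dy.
Rewriting, the integral becomes 3·∫ 1/u du = 3·log(u).
Substituting back, u = 3*y**3 + 4.

3*log(3*y**3 + 4) + C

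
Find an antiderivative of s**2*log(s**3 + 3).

Let u = s**3 + 3, so du = (3*s**2) ds.
The integral becomes (1/3)·∫ log(u) du; integrate by parts with u′=log(u), dv′=du.

s**3*log(s**3 + 3)/3 - s**3/3 + log(s**3 + 3) + C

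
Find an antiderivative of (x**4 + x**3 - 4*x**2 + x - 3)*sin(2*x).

Use integration by parts with u = x**4 + x**3 - 4*x**2 + x - 3, dv = sin(2*x) dx, so v = -cos(2*x)/2.
Apply parts 4 times (tabular method): alternate signs, differentiate u down to 0, integrate dv up.

-x**4*cos(2*x)/2 + x**3*sin(2*x) - x**3*cos(2*x)/2 + 3*x**2*sin(2*x)/4 + 7*x**2*cos(2*x)/2 - 7*x*sin(2*x)/2 + x*cos(2*x)/4 - sin(2*x)/8 - cos(2*x)/4 + C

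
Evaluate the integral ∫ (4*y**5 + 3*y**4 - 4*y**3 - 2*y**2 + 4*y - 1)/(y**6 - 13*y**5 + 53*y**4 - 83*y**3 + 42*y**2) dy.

85*log(y)/1764 + 18247*log(y - 7)/1470 - 275*log(y - 3)/18 + 143*log(y - 2)/20 - log(y - 1)/3 + 1/(42*y) + C

Factor the denominator: y**2*(y - 7)*(y - 3)*(y - 2)*(y - 1).
Partial-fraction decomposition: -1/(3*(y - 1)) + 143/(20*(y - 2)) - 275/(18*(y - 3)) + 18247/(1470*(y - 7)) + 85/(1764*y) - 1/(42*y**2).
Integrate each term; A/(y−a) gives A·log|y−a|; A/(y−a)² gives −A/(y−a).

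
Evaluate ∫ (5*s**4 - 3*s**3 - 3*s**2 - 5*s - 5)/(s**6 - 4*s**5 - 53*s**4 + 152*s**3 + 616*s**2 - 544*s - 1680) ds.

Factor the denominator: (s - 7)*(s - 5)*(s - 2)*(s + 2)**2*(s + 6).
Partial-fraction decomposition: -7045/(18304*(s + 6)) + 10355/(63504*(s + 2)) - 97/(1008*(s + 2)**2) + 29/(1920*(s - 2)) - 2645/(3234*(s - 5)) + 10789/(10530*(s - 7)).
Integrate each term; A/(s−a) gives A·log|s−a|; A/(s−a)² gives −A/(s−a).

10789*log(s - 7)/10530 - 2645*log(s - 5)/3234 + 29*log(s - 2)/1920 + 10355*log(s + 2)/63504 - 7045*log(s + 6)/18304 + 97/(1008*s + 2016) + C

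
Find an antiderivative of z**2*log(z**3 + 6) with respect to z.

z**3*log(z**3 + 6)/3 - z**3/3 + 2*log(z**3 + 6) + C

Let u = z**3 + 6, so du = (3*z**2) dz.
The integral becomes (1/3)·∫ log(u) du; integrate by parts with u′=log(u), dv′=du.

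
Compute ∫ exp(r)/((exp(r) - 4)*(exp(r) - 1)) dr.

log(exp(r) - 4)/3 - log(exp(r) - 1)/3 + C

Let u = e^r, du = e^r dr.
The integral becomes ∫ du/((u-4)(u-1)); decompose into partial fractions.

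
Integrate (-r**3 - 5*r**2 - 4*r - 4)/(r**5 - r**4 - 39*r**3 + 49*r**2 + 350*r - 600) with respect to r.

-137*log(r - 5)/270 + 11*log(r - 3)/14 - 20*log(r - 2)/63 + 2*log(r + 4)/189 + log(r + 5)/35 + C

Factor the denominator: (r - 5)*(r - 3)*(r - 2)*(r + 4)*(r + 5).
Partial-fraction decomposition: 1/(35*(r + 5)) + 2/(189*(r + 4)) - 20/(63*(r - 2)) + 11/(14*(r - 3)) - 137/(270*(r - 5)).
Integrate each term: A/(r−a) contributes A·log|r−a|.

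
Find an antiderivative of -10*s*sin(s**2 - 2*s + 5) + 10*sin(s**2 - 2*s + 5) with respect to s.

Let u = s**2 - 2*s + 5, so du = (2*s - 2) ds.
Rewriting, the integral becomes -5·∫ sin(u) du = -5·-cos(u).
Substituting back, u = s**2 - 2*s + 5.

5*cos(s**2 - 2*s + 5) + C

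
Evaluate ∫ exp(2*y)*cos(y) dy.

Let I denote the integral. Integrate by parts with u = cos(y), dv = exp(2*y) dy, so v = exp(2*y)/2: I = exp(2*y)*cos(y)/2 + (1/2)·∫ exp(2*y)*sin(y) dy.
Apply parts again with u = sin(y), dv = exp(2*y) dy: ∫ exp(2*y)*sin(y) dy = exp(2*y)*sin(y)/2 − (1/2)·I. Substituting back brings back I: I = exp(2*y)*sin(y)/4 + exp(2*y)*cos(y)/2 − (1/4)·I.
Solving for I: (1 + 1/4)·I equals the remaining terms, so I = (4/5)·(exp(2*y)*sin(y)/4 + exp(2*y)*cos(y)/2).

exp(2*y)*sin(y)/5 + 2*exp(2*y)*cos(y)/5 + C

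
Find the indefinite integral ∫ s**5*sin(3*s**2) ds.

Let u = s², du = 2s ds; rewrite as (1/2)∫ u^2·sin(3u) du.
Now integrate by parts 2 times.

-s**4*cos(3*s**2)/6 + s**2*sin(3*s**2)/9 + cos(3*s**2)/27 + C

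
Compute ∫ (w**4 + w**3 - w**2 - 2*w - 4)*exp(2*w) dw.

Use integration by parts with u = w**4 + w**3 - w**2 - 2*w - 4, dv = exp(2*w) dw, so v = exp(2*w)/2.
Apply parts 4 times (tabular method): alternate signs, differentiate u down to 0, integrate dv up.

(4*w**4 - 4*w**3 + 2*w**2 - 10*w - 11)*exp(2*w)/8 + C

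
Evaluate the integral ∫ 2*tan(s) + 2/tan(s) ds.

2*log(tan(s)) + C

Let u = tan(s), so du = (tan(s)**2 + 1) ds.
Rewriting, the integral becomes 2·∫ 1/u du = 2·log(u).
Substituting back, u = tan(s).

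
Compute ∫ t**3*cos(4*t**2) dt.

Let u = t², du = 2t dt; rewrite as (1/2)∫ u^1·cos(4u) du.
Now integrate by parts 1 time.

t**2*sin(4*t**2)/8 + cos(4*t**2)/32 + C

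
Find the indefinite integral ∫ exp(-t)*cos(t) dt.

exp(-t)*sin(t)/2 - exp(-t)*cos(t)/2 + C

Let I denote the integral. Integrate by parts with u = cos(t), dv = exp(-t) dt, so v = -exp(-t): I = -exp(-t)*cos(t) − ∫ exp(-t)*sin(t) dt.
Apply parts again with u = sin(t), dv = exp(-t) dt: ∫ exp(-t)*sin(t) dt = -exp(-t)*sin(t) + I. Substituting back brings back I: I = exp(-t)*sin(t) - exp(-t)*cos(t) − I.
Solving for I: (1 + 1)·I equals the remaining terms, so I = (1/2)·(exp(-t)*sin(t) - exp(-t)*cos(t)).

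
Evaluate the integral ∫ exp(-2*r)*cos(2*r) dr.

Let I denote the integral. Integrate by parts with u = cos(2*r), dv = exp(-2*r) dr, so v = -exp(-2*r)/2: I = -exp(-2*r)*cos(2*r)/2 − ∫ exp(-2*r)*sin(2*r) dr.
Apply parts again with u = sin(2*r), dv = exp(-2*r) dr: ∫ exp(-2*r)*sin(2*r) dr = -exp(-2*r)*sin(2*r)/2 + I. Substituting back brings back I: I = exp(-2*r)*sin(2*r)/2 - exp(-2*r)*cos(2*r)/2 − I.
Solving for I: (1 + 1)·I equals the remaining terms, so I = (1/2)·(exp(-2*r)*sin(2*r)/2 - exp(-2*r)*cos(2*r)/2).

exp(-2*r)*sin(2*r)/4 - exp(-2*r)*cos(2*r)/4 + C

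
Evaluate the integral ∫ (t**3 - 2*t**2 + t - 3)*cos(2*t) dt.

Use integration by parts with u = t**3 - 2*t**2 + t - 3, dv = cos(2*t) dt, so v = sin(2*t)/2.
Apply parts 3 times (tabular method): alternate signs, differentiate u down to 0, integrate dv up.

t**3*sin(2*t)/2 - t**2*sin(2*t) + 3*t**2*cos(2*t)/4 - t*sin(2*t)/4 - t*cos(2*t) - sin(2*t) - cos(2*t)/8 + C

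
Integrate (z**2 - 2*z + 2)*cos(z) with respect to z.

z**2*sin(z) - 2*z*sin(z) + 2*z*cos(z) - 2*cos(z) + C

Use integration by parts with u = z**2 - 2*z + 2, dv = cos(z) dz, so v = sin(z).
Apply parts 2 times (tabular method): alternate signs, differentiate u down to 0, integrate dv up.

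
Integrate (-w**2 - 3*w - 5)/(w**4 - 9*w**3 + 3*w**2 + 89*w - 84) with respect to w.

Factor the denominator: (w - 7)*(w - 4)*(w - 1)*(w + 3).
Partial-fraction decomposition: 1/(56*(w + 3)) - 1/(8*(w - 1)) + 11/(21*(w - 4)) - 5/(12*(w - 7)).
Integrate each term: A/(w−a) contributes A·log|w−a|.

-5*log(w - 7)/12 + 11*log(w - 4)/21 - log(w - 1)/8 + log(w + 3)/56 + C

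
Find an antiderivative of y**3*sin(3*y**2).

-y**2*cos(3*y**2)/6 + sin(3*y**2)/18 + C

Let u = y², du = 2y dy; rewrite as (1/2)∫ u^1·sin(3u) du.
Now integrate by parts 1 time.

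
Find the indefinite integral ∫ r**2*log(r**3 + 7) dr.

r**3*log(r**3 + 7)/3 - r**3/3 + 7*log(r**3 + 7)/3 + C

Let u = r**3 + 7, so du = (3*r**2) dr.
The integral becomes (1/3)·∫ log(u) du; integrate by parts with u′=log(u), dv′=du.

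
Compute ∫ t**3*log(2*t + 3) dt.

Use integration by parts with u = log(2*t + 3), dv = t**3 dt.
Then du = 2/(2*t + 3) dt and v = t**4/4.

t**4*log(2*t + 3)/4 - t**4/16 + t**3/8 - 9*t**2/32 + 27*t/32 - 81*log(2*t + 3)/64 + C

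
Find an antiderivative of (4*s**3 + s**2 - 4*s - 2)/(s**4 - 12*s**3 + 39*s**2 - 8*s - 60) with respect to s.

Factor the denominator: (s - 6)*(s - 5)*(s - 2)*(s + 1).
Partial-fraction decomposition: 1/(126*(s + 1)) + 13/(18*(s - 2)) - 503/(18*(s - 5)) + 437/(14*(s - 6)).
Integrate each term: A/(s−a) contributes A·log|s−a|.

437*log(s - 6)/14 - 503*log(s - 5)/18 + 13*log(s - 2)/18 + log(s + 1)/126 + C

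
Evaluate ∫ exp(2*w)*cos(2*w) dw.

Let I denote the integral. Integrate by parts with u = cos(2*w), dv = exp(2*w) dw, so v = exp(2*w)/2: I = exp(2*w)*cos(2*w)/2 + ∫ exp(2*w)*sin(2*w) dw.
Apply parts again with u = sin(2*w), dv = exp(2*w) dw: ∫ exp(2*w)*sin(2*w) dw = exp(2*w)*sin(2*w)/2 − I. Substituting back brings back I: I = exp(2*w)*sin(2*w)/2 + exp(2*w)*cos(2*w)/2 − I.
Solving for I: (1 + 1)·I equals the remaining terms, so I = (1/2)·(exp(2*w)*sin(2*w)/2 + exp(2*w)*cos(2*w)/2).

exp(2*w)*sin(2*w)/4 + exp(2*w)*cos(2*w)/4 + C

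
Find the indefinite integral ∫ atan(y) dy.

y*atan(y) - log(y**2 + 1)/2 + C

Use integration by parts with u = arctan(y), dv = dy.
Then du = 1/(y**2 + 1) dy.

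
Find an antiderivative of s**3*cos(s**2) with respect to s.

s**2*sin(s**2)/2 + cos(s**2)/2 + C

Let u = s², du = 2s ds; rewrite as (1/2)∫ u^1·cos(1u) du.
Now integrate by parts 1 time.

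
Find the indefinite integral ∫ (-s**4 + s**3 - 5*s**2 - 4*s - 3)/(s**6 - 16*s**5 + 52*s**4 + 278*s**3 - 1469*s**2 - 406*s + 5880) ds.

Factor the denominator: (s - 7)**2*(s - 5)*(s - 3)*(s + 2)*(s + 4).
Partial-fraction decomposition: 43/(1694*(s + 4)) - 13/(1890*(s + 2)) + 57/(560*(s - 3)) - 9/(7*(s - 5)) + 60919/(52272*(s - 7)) - 389/(132*(s - 7)**2).
Integrate each term; A/(s−a) gives A·log|s−a|; A/(s−a)² gives −A/(s−a).

60919*log(s - 7)/52272 - 9*log(s - 5)/7 + 57*log(s - 3)/560 - 13*log(s + 2)/1890 + 43*log(s + 4)/1694 + 389/(132*s - 924) + C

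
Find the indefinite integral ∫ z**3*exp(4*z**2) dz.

(4*z**2 - 1)*exp(4*z**2)/32 + C

Let u = z², du = 2z dz; rewrite as (1/2)∫ u^1·exp(4u) du.
Now integrate by parts 1 time.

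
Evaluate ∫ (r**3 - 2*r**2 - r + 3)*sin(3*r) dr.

-r**3*cos(3*r)/3 + r**2*sin(3*r)/3 + 2*r**2*cos(3*r)/3 - 4*r*sin(3*r)/9 + 5*r*cos(3*r)/9 - 5*sin(3*r)/27 - 31*cos(3*r)/27 + C

Use integration by parts with u = r**3 - 2*r**2 - r + 3, dv = sin(3*r) dr, so v = -cos(3*r)/3.
Apply parts 3 times (tabular method): alternate signs, differentiate u down to 0, integrate dv up.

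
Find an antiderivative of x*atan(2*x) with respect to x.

Use integration by parts with u = arctan(2*x), dv = x dx.
Then du = 2/(4*x**2 + 1) dx.

x**2*atan(2*x)/2 - x/4 + atan(2*x)/8 + C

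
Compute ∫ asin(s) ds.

Use integration by parts with u = arcsin(s), dv = ds.
Then du = 1/sqrt(-s**2 + 1) ds.

s*asin(s) + sqrt(-s**2 + 1) + C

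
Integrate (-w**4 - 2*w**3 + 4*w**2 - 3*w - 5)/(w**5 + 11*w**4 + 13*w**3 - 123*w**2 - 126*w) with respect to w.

Factor the denominator: w*(w - 3)*(w + 1)*(w + 6)*(w + 7).
Partial-fraction decomposition: -501/(140*(w + 7)) + 707/(270*(w + 6)) + 1/(40*(w + 1)) - 113/(1080*(w - 3)) + 5/(126*w).
Integrate each term: A/(w−a) contributes A·log|w−a|.

5*log(w)/126 - 113*log(w - 3)/1080 + log(w + 1)/40 + 707*log(w + 6)/270 - 501*log(w + 7)/140 + C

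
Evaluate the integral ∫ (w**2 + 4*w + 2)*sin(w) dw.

Use integration by parts with u = w**2 + 4*w + 2, dv = sin(w) dw, so v = -cos(w).
Apply parts 2 times (tabular method): alternate signs, differentiate u down to 0, integrate dv up.

-w**2*cos(w) + 2*w*sin(w) - 4*w*cos(w) + 4*sin(w) + C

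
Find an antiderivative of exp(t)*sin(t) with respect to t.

exp(t)*sin(t)/2 - exp(t)*cos(t)/2 + C

Let I denote the integral. Integrate by parts with u = sin(t), dv = exp(t) dt, so v = exp(t): I = exp(t)*sin(t) − ∫ exp(t)*cos(t) dt.
Apply parts again with u = cos(t), dv = exp(t) dt: ∫ exp(t)*cos(t) dt = exp(t)*cos(t) + I. Substituting back brings back I: I = exp(t)*sin(t) - exp(t)*cos(t) − I.
Solving for I: (1 + 1)·I equals the remaining terms, so I = (1/2)·(exp(t)*sin(t) - exp(t)*cos(t)).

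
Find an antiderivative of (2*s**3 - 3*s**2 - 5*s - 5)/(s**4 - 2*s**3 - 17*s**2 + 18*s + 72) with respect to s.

55*log(s - 4)/42 - 7*log(s - 3)/30 - 23*log(s + 2)/30 + 71*log(s + 3)/42 + C

Factor the denominator: (s - 4)*(s - 3)*(s + 2)*(s + 3).
Partial-fraction decomposition: 71/(42*(s + 3)) - 23/(30*(s + 2)) - 7/(30*(s - 3)) + 55/(42*(s - 4)).
Integrate each term: A/(s−a) contributes A·log|s−a|.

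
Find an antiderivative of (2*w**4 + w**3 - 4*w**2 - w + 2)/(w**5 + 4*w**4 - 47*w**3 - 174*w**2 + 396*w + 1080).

Factor the denominator: (w - 6)*(w - 3)*(w + 2)*(w + 5)*(w + 6).
Partial-fraction decomposition: 140/(27*(w + 6)) - 43/(11*(w + 5)) + 1/(40*(w + 2)) - 19/(135*(w - 3)) + 665/(792*(w - 6)).
Integrate each term: A/(w−a) contributes A·log|w−a|.

665*log(w - 6)/792 - 19*log(w - 3)/135 + log(w + 2)/40 - 43*log(w + 5)/11 + 140*log(w + 6)/27 + C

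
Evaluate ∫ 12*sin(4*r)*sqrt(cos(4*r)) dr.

Let u = cos(4*r), so du = (-4*sin(4*r)) dr.
Rewriting, the integral becomes -3·∫ √u du = -3·(2/3)u^(3/2).
Substituting back, u = cos(4*r).

-2*cos(4*r)**(3/2) + C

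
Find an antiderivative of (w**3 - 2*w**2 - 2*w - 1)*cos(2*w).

w**3*sin(2*w)/2 - w**2*sin(2*w) + 3*w**2*cos(2*w)/4 - 7*w*sin(2*w)/4 - w*cos(2*w) - 7*cos(2*w)/8 + C

Use integration by parts with u = w**3 - 2*w**2 - 2*w - 1, dv = cos(2*w) dw, so v = sin(2*w)/2.
Apply parts 3 times (tabular method): alternate signs, differentiate u down to 0, integrate dv up.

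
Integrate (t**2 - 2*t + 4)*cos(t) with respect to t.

Use integration by parts with u = t**2 - 2*t + 4, dv = cos(t) dt, so v = sin(t).
Apply parts 2 times (tabular method): alternate signs, differentiate u down to 0, integrate dv up.

t**2*sin(t) - 2*t*sin(t) + 2*t*cos(t) + 2*sin(t) - 2*cos(t) + C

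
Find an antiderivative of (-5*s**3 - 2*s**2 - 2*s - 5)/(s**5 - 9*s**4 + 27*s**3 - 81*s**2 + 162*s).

-5*log(s)/162 - 1169*log(s - 6)/810 + 82*log(s - 3)/81 + 187*log(s**2 + 9)/810 + 28*atan(s/3)/135 + C

Factor the denominator: s*(s - 6)*(s - 3)*(s**2 + 9).
Partial-fraction decomposition: (187*s + 252)/(405*(s**2 + 9)) + 82/(81*(s - 3)) - 1169/(810*(s - 6)) - 5/(162*s).
Integrate each term; A/(s−a) gives A·log|s−a|; the (Bs+D)/(s²+p²) term gives a log and an atan.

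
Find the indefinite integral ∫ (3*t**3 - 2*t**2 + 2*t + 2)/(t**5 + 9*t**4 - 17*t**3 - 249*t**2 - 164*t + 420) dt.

Factor the denominator: (t - 5)*(t - 1)*(t + 2)*(t + 6)*(t + 7).
Partial-fraction decomposition: -1139/(480*(t + 7)) + 365/(154*(t + 6)) - 17/(210*(t + 2)) - 5/(672*(t - 1)) + 337/(3696*(t - 5)).
Integrate each term: A/(t−a) contributes A·log|t−a|.

337*log(t - 5)/3696 - 5*log(t - 1)/672 - 17*log(t + 2)/210 + 365*log(t + 6)/154 - 1139*log(t + 7)/480 + C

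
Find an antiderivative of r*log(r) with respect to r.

r**2*log(r)/2 - r**2/4 + C

Use integration by parts with u = log(r), dv = r dr.
Then du = 1/r dr and v = r**2/2.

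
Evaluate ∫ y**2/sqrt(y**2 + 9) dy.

y*sqrt(y**2 + 9)/2 - 9*log(y + sqrt(y**2 + 9))/2 + C

Substitute y = 3·tan(θ), so dy = 3·sec(θ)^2 dθ and the radical becomes sqrt(y**2 + 9) = 3·sec(θ) by the Pythagorean identity.
Integrate the resulting trig expression in θ, then back-substitute tan(θ) = y/3, sec(θ) = sqrt(y**2 + 9)/3 (absorbing any constant into C).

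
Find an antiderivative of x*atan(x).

x**2*atan(x)/2 - x/2 + atan(x)/2 + C

Use integration by parts with u = arctan(x), dv = x dx.
Then du = 1/(x**2 + 1) dx.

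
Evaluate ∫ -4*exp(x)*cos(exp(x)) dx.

Let u = exp(x), so du = (exp(x)) dx.
Rewriting, the integral becomes -4·∫ cos(u) du = -4·sin(u).
Substituting back, u = exp(x).

-4*sin(exp(x)) + C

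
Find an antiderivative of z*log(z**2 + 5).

Let u = z**2 + 5, so du = (2*z) dz.
The integral becomes (1/2)·∫ log(u) du; integrate by parts with u′=log(u), dv′=du.

z**2*log(z**2 + 5)/2 - z**2/2 + 5*log(z**2 + 5)/2 + C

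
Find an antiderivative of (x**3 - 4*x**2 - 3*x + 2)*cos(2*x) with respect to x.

x**3*sin(2*x)/2 - 2*x**2*sin(2*x) + 3*x**2*cos(2*x)/4 - 9*x*sin(2*x)/4 - 2*x*cos(2*x) + 2*sin(2*x) - 9*cos(2*x)/8 + C

Use integration by parts with u = x**3 - 4*x**2 - 3*x + 2, dv = cos(2*x) dx, so v = sin(2*x)/2.
Apply parts 3 times (tabular method): alternate signs, differentiate u down to 0, integrate dv up.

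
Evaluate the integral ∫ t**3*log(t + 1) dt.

Use integration by parts with u = log(t + 1), dv = t**3 dt.
Then du = 1/(t + 1) dt and v = t**4/4.

t**4*log(t + 1)/4 - t**4/16 + t**3/12 - t**2/8 + t/4 - log(t + 1)/4 + C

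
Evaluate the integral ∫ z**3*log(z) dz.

z**4*log(z)/4 - z**4/16 + C

Use integration by parts with u = log(z), dv = z**3 dz.
Then du = 1/z dz and v = z**4/4.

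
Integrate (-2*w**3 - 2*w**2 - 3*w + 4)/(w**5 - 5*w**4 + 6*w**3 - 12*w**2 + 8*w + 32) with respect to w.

Factor the denominator: (w - 4)*(w - 2)*(w + 1)*(w**2 + 4).
Partial-fraction decomposition: (41*w + 74)/(200*(w**2 + 4)) + 7/(75*(w + 1)) + 13/(24*(w - 2)) - 21/(25*(w - 4)).
Integrate each term; A/(w−a) gives A·log|w−a|; the (Bw+D)/(w²+p²) term gives a log and an atan.

-21*log(w - 4)/25 + 13*log(w - 2)/24 + 7*log(w + 1)/75 + 41*log(w**2 + 4)/400 + 37*atan(w/2)/200 + C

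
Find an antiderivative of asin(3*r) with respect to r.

r*asin(3*r) + sqrt(-9*r**2 + 1)/3 + C

Use integration by parts with u = arcsin(3*r), dv = dr.
Then du = 3/sqrt(-9*r**2 + 1) dr.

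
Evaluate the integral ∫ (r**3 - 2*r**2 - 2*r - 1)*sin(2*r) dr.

Use integration by parts with u = r**3 - 2*r**2 - 2*r - 1, dv = sin(2*r) dr, so v = -cos(2*r)/2.
Apply parts 3 times (tabular method): alternate signs, differentiate u down to 0, integrate dv up.

-r**3*cos(2*r)/2 + 3*r**2*sin(2*r)/4 + r**2*cos(2*r) - r*sin(2*r) + 7*r*cos(2*r)/4 - 7*sin(2*r)/8 + C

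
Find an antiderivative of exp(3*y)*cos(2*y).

Let I denote the integral. Integrate by parts with u = cos(2*y), dv = exp(3*y) dy, so v = exp(3*y)/3: I = exp(3*y)*cos(2*y)/3 + (2/3)·∫ exp(3*y)*sin(2*y) dy.
Apply parts again with u = sin(2*y), dv = exp(3*y) dy: ∫ exp(3*y)*sin(2*y) dy = exp(3*y)*sin(2*y)/3 − (2/3)·I. Substituting back brings back I: I = 2*exp(3*y)*sin(2*y)/9 + exp(3*y)*cos(2*y)/3 − (4/9)·I.
Solving for I: (1 + 4/9)·I equals the remaining terms, so I = (9/13)·(2*exp(3*y)*sin(2*y)/9 + exp(3*y)*cos(2*y)/3).

2*exp(3*y)*sin(2*y)/13 + 3*exp(3*y)*cos(2*y)/13 + C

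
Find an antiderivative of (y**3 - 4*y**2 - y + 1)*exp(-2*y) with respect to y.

Use integration by parts with u = y**3 - 4*y**2 - y + 1, dv = exp(-2*y) dy, so v = -exp(-2*y)/2.
Apply parts 3 times (tabular method): alternate signs, differentiate u down to 0, integrate dv up.

(-4*y**3 + 10*y**2 + 14*y + 3)*exp(-2*y)/8 + C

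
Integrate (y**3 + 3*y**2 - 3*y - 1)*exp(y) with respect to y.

(y**3 - 3*y + 2)*exp(y) + C

Use integration by parts with u = y**3 + 3*y**2 - 3*y - 1, dv = exp(y) dy, so v = exp(y).
Apply parts 3 times (tabular method): alternate signs, differentiate u down to 0, integrate dv up.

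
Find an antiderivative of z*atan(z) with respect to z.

z**2*atan(z)/2 - z/2 + atan(z)/2 + C

Use integration by parts with u = arctan(z), dv = z dz.
Then du = 1/(z**2 + 1) dz.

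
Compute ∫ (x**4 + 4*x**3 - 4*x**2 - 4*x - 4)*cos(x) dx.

Use integration by parts with u = x**4 + 4*x**3 - 4*x**2 - 4*x - 4, dv = cos(x) dx, so v = sin(x).
Apply parts 4 times (tabular method): alternate signs, differentiate u down to 0, integrate dv up.

x**4*sin(x) + 4*x**3*sin(x) + 4*x**3*cos(x) - 16*x**2*sin(x) + 12*x**2*cos(x) - 28*x*sin(x) - 32*x*cos(x) + 28*sin(x) - 28*cos(x) + C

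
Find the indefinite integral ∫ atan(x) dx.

x*atan(x) - log(x**2 + 1)/2 + C

Use integration by parts with u = arctan(x), dv = dx.
Then du = 1/(x**2 + 1) dx.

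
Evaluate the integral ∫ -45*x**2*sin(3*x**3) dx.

Let u = 3*x**3, so du = (9*x**2) dx.
Rewriting, the integral becomes -5·∫ sin(u) du = -5·-cos(u).
Substituting back, u = 3*x**3.

5*cos(3*x**3) + C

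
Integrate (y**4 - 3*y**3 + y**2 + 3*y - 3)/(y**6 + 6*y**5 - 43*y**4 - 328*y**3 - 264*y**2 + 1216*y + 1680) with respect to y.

1439*log(y - 7)/63180 + log(y - 2)/4480 - 691*log(y + 2)/3888 + 1007*log(y + 5)/756 - 1959*log(y + 6)/1664 - 35/(432*y + 864) + C

Factor the denominator: (y - 7)*(y - 2)*(y + 2)**2*(y + 5)*(y + 6).
Partial-fraction decomposition: -1959/(1664*(y + 6)) + 1007/(756*(y + 5)) - 691/(3888*(y + 2)) + 35/(432*(y + 2)**2) + 1/(4480*(y - 2)) + 1439/(63180*(y - 7)).
Integrate each term; A/(y−a) gives A·log|y−a|; A/(y−a)² gives −A/(y−a).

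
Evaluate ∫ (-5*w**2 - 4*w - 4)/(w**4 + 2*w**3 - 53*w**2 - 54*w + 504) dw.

-8*log(w - 6)/15 + 61*log(w - 3)/210 - 34*log(w + 4)/105 + 17*log(w + 7)/30 + C

Factor the denominator: (w - 6)*(w - 3)*(w + 4)*(w + 7).
Partial-fraction decomposition: 17/(30*(w + 7)) - 34/(105*(w + 4)) + 61/(210*(w - 3)) - 8/(15*(w - 6)).
Integrate each term: A/(w−a) contributes A·log|w−a|.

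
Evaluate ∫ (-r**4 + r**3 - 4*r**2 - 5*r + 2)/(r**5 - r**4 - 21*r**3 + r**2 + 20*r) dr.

log(r)/10 - 623*log(r - 5)/1080 + 7*log(r - 1)/40 - log(r + 1)/36 - 181*log(r + 4)/270 + C

Factor the denominator: r*(r - 5)*(r - 1)*(r + 1)*(r + 4).
Partial-fraction decomposition: -181/(270*(r + 4)) - 1/(36*(r + 1)) + 7/(40*(r - 1)) - 623/(1080*(r - 5)) + 1/(10*r).
Integrate each term: A/(r−a) contributes A·log|r−a|.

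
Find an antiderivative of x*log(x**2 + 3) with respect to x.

Let u = x**2 + 3, so du = (2*x) dx.
The integral becomes (1/2)·∫ log(u) du; integrate by parts with u′=log(u), dv′=du.

x**2*log(x**2 + 3)/2 - x**2/2 + 3*log(x**2 + 3)/2 + C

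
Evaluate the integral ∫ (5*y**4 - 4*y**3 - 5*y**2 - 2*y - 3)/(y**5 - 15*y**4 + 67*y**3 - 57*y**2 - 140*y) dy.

3*log(y)/140 + 3457*log(y - 7)/112 - 829*log(y - 5)/20 + 311*log(y - 4)/20 + log(y + 1)/80 + C

Factor the denominator: y*(y - 7)*(y - 5)*(y - 4)*(y + 1).
Partial-fraction decomposition: 1/(80*(y + 1)) + 311/(20*(y - 4)) - 829/(20*(y - 5)) + 3457/(112*(y - 7)) + 3/(140*y).
Integrate each term: A/(y−a) contributes A·log|y−a|.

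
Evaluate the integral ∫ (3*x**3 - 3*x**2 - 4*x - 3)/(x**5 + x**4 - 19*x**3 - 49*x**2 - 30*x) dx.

log(x)/10 + 277*log(x - 5)/1680 - 5*log(x + 1)/12 + 31*log(x + 2)/14 - 33*log(x + 3)/16 + C

Factor the denominator: x*(x - 5)*(x + 1)*(x + 2)*(x + 3).
Partial-fraction decomposition: -33/(16*(x + 3)) + 31/(14*(x + 2)) - 5/(12*(x + 1)) + 277/(1680*(x - 5)) + 1/(10*x).
Integrate each term: A/(x−a) contributes A·log|x−a|.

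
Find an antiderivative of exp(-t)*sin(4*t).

-exp(-t)*sin(4*t)/17 - 4*exp(-t)*cos(4*t)/17 + C

Let I denote the integral. Integrate by parts with u = sin(4*t), dv = exp(-t) dt, so v = -exp(-t): I = -exp(-t)*sin(4*t) + 4·∫ exp(-t)*cos(4*t) dt.
Apply parts again with u = cos(4*t), dv = exp(-t) dt: ∫ exp(-t)*cos(4*t) dt = -exp(-t)*cos(4*t) − 4·I. Substituting back brings back I: I = -exp(-t)*sin(4*t) - 4*exp(-t)*cos(4*t) − 16·I.
Solving for I: (1 + 16)·I equals the remaining terms, so I = (1/17)·(-exp(-t)*sin(4*t) - 4*exp(-t)*cos(4*t)).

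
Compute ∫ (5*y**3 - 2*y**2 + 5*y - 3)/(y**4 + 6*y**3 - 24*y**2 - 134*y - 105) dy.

199*log(y - 5)/192 + 5*log(y + 1)/24 - 171*log(y + 3)/64 + 617*log(y + 7)/96 + C

Factor the denominator: (y - 5)*(y + 1)*(y + 3)*(y + 7).
Partial-fraction decomposition: 617/(96*(y + 7)) - 171/(64*(y + 3)) + 5/(24*(y + 1)) + 199/(192*(y - 5)).
Integrate each term: A/(y−a) contributes A·log|y−a|.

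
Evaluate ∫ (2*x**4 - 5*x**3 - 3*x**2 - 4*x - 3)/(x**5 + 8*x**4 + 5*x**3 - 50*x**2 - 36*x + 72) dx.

Factor the denominator: (x - 2)*(x - 1)*(x + 2)*(x + 3)*(x + 6).
Partial-fraction decomposition: 1195/(224*(x + 6)) - 93/(20*(x + 3)) + 65/(48*(x + 2)) + 13/(84*(x - 1)) - 31/(160*(x - 2)).
Integrate each term: A/(x−a) contributes A·log|x−a|.

-31*log(x - 2)/160 + 13*log(x - 1)/84 + 65*log(x + 2)/48 - 93*log(x + 3)/20 + 1195*log(x + 6)/224 + C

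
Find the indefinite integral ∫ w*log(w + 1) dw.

w**2*log(w + 1)/2 - w**2/4 + w/2 - log(w + 1)/2 + C

Use integration by parts with u = log(w + 1), dv = w dw.
Then du = 1/(w + 1) dw and v = w**2/2.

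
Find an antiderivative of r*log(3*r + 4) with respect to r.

r**2*log(3*r + 4)/2 - r**2/4 + 2*r/3 - 8*log(3*r + 4)/9 + C

Use integration by parts with u = log(3*r + 4), dv = r dr.
Then du = 3/(3*r + 4) dr and v = r**2/2.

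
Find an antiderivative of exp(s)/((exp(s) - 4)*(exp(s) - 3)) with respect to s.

log(exp(s) - 4) - log(exp(s) - 3) + C

Let u = e^s, du = e^s ds.
The integral becomes ∫ du/((u-3)(u-4)); decompose into partial fractions.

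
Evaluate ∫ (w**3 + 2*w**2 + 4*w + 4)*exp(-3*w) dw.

Use integration by parts with u = w**3 + 2*w**2 + 4*w + 4, dv = exp(-3*w) dw, so v = -exp(-3*w)/3.
Apply parts 3 times (tabular method): alternate signs, differentiate u down to 0, integrate dv up.

(-w**3 - 3*w**2 - 6*w - 6)*exp(-3*w)/3 + C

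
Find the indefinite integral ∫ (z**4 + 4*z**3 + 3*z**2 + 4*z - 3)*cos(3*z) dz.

z**4*sin(3*z)/3 + 4*z**3*sin(3*z)/3 + 4*z**3*cos(3*z)/9 + 5*z**2*sin(3*z)/9 + 4*z**2*cos(3*z)/3 + 4*z*sin(3*z)/9 + 10*z*cos(3*z)/27 - 91*sin(3*z)/81 + 4*cos(3*z)/27 + C

Use integration by parts with u = z**4 + 4*z**3 + 3*z**2 + 4*z - 3, dv = cos(3*z) dz, so v = sin(3*z)/3.
Apply parts 4 times (tabular method): alternate signs, differentiate u down to 0, integrate dv up.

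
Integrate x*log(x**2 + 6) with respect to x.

x**2*log(x**2 + 6)/2 - x**2/2 + 3*log(x**2 + 6) + C

Let u = x**2 + 6, so du = (2*x) dx.
The integral becomes (1/2)·∫ log(u) du; integrate by parts with u′=log(u), dv′=du.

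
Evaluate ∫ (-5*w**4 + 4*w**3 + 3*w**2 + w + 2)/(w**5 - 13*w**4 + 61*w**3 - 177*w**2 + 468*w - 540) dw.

-275*log(w - 6)/9 + 2543*log(w - 5)/102 - 8*log(w - 2)/39 + 3299*log(w**2 + 9)/7956 - 2537*atan(w/3)/3978 + C

Factor the denominator: (w - 6)*(w - 5)*(w - 2)*(w**2 + 9).
Partial-fraction decomposition: (3299*w - 7611)/(3978*(w**2 + 9)) - 8/(39*(w - 2)) + 2543/(102*(w - 5)) - 275/(9*(w - 6)).
Integrate each term; A/(w−a) gives A·log|w−a|; the (Bw+D)/(w²+p²) term gives a log and an atan.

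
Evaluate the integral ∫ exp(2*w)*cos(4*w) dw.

Let I denote the integral. Integrate by parts with u = cos(4*w), dv = exp(2*w) dw, so v = exp(2*w)/2: I = exp(2*w)*cos(4*w)/2 + 2·∫ exp(2*w)*sin(4*w) dw.
Apply parts again with u = sin(4*w), dv = exp(2*w) dw: ∫ exp(2*w)*sin(4*w) dw = exp(2*w)*sin(4*w)/2 − 2·I. Substituting back brings back I: I = exp(2*w)*sin(4*w) + exp(2*w)*cos(4*w)/2 − 4·I.
Solving for I: (1 + 4)·I equals the remaining terms, so I = (1/5)·(exp(2*w)*sin(4*w) + exp(2*w)*cos(4*w)/2).

exp(2*w)*sin(4*w)/5 + exp(2*w)*cos(4*w)/10 + C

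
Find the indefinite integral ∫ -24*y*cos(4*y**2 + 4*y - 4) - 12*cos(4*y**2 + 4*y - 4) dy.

-3*sin(4*y**2 + 4*y - 4) + C

Let u = 4*y**2 + 4*y - 4, so du = (8*y + 4) dy.
Rewriting, the integral becomes -3·∫ cos(u) du = -3·sin(u).
Substituting back, u = 4*y**2 + 4*y - 4.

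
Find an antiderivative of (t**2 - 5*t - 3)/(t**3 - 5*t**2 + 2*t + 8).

Factor the denominator: (t - 4)*(t - 2)*(t + 1).
Partial-fraction decomposition: 1/(5*(t + 1)) + 3/(2*(t - 2)) - 7/(10*(t - 4)).
Integrate each term: A/(t−a) contributes A·log|t−a|.

-7*log(t - 4)/10 + 3*log(t - 2)/2 + log(t + 1)/5 + C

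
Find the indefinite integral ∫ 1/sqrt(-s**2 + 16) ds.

Substitute s = 4·sin(θ), so ds = 4·cos(θ) dθ and the radical becomes sqrt(-s**2 + 16) = 4·cos(θ) by the Pythagorean identity.
Integrate the resulting trig expression in θ, then back-substitute θ = asin(s/4), sin(θ) = s/4, cos(θ) = sqrt(-s**2 + 16)/4 (absorbing any constant into C).

asin(s/4) + C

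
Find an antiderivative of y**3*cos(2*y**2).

Let u = y², du = 2y dy; rewrite as (1/2)∫ u^1·cos(2u) du.
Now integrate by parts 1 time.

y**2*sin(2*y**2)/4 + cos(2*y**2)/8 + C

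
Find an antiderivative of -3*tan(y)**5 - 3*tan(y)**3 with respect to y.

-3*tan(y)**4/4 + C

Let u = tan(y), so du = (tan(y)**2 + 1) dy.
Rewriting, the integral becomes -3·∫ u^3 du = -3·u^4/4.
Substituting back, u = tan(y).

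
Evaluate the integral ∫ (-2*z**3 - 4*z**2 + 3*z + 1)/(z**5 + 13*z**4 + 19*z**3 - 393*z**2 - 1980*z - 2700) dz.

Factor the denominator: (z - 6)*(z + 3)*(z + 5)**2*(z + 6).
Partial-fraction decomposition: 271/(36*(z + 6)) - 1789/(242*(z + 5)) + 68/(11*(z + 5)**2) - 5/(54*(z + 3)) - 557/(13068*(z - 6)).
Integrate each term; A/(z−a) gives A·log|z−a|; A/(z−a)² gives −A/(z−a).

-557*log(z - 6)/13068 - 5*log(z + 3)/54 - 1789*log(z + 5)/242 + 271*log(z + 6)/36 - 68/(11*z + 55) + C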